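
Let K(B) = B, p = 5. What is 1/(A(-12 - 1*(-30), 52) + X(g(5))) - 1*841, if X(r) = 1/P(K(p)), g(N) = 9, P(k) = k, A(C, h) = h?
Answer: -219496/261 ≈ -840.98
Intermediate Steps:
X(r) = ⅕ (X(r) = 1/5 = ⅕)
1/(A(-12 - 1*(-30), 52) + X(g(5))) - 1*841 = 1/(52 + ⅕) - 1*841 = 1/(261/5) - 841 = 5/261 - 841 = -219496/261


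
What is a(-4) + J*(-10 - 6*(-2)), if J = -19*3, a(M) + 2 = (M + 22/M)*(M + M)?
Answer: -40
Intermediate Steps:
a(M) = -2 + 2*M*(M + 22/M) (a(M) = -2 + (M + 22/M)*(M + M) = -2 + (M + 22/M)*(2*M) = -2 + 2*M*(M + 22/M))
J = -57
a(-4) + J*(-10 - 6*(-2)) = (42 + 2*(-4)**2) - 57*(-10 - 6*(-2)) = (42 + 2*16) - 57*(-10 + 12) = (42 + 32) - 57*2 = 74 - 114 = -40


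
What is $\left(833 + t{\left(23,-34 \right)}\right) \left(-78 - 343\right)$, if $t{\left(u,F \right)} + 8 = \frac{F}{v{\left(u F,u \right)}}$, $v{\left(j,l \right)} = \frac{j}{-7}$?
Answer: $- \frac{7985528}{23} \approx -3.472 \cdot 10^{5}$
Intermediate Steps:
$v{\left(j,l \right)} = - \frac{j}{7}$ ($v{\left(j,l \right)} = j \left(- \frac{1}{7}\right) = - \frac{j}{7}$)
$t{\left(u,F \right)} = -8 - \frac{7}{u}$ ($t{\left(u,F \right)} = -8 + \frac{F}{\left(- \frac{1}{7}\right) u F} = -8 + \frac{F}{\left(- \frac{1}{7}\right) F u} = -8 + F \left(- \frac{7}{F u}\right) = -8 - \frac{7}{u}$)
$\left(833 + t{\left(23,-34 \right)}\right) \left(-78 - 343\right) = \left(833 - \left(8 + \frac{7}{23}\right)\right) \left(-78 - 343\right) = \left(833 - \frac{191}{23}\right) \left(-421\right) = \frac{18968}{23} \left(-421\right) = - \frac{7985528}{23}$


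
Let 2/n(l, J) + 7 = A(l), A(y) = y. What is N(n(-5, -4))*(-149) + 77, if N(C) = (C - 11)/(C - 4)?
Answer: -8058/25 ≈ -322.32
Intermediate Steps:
n(l, J) = 2/(-7 + l)
N(C) = (-11 + C)/(-4 + C)
N(n(-5, -4))*(-149) + 77 = ((-11 + 2/(-7 - 5))/(-4 + 2/(-7 - 5)))*(-149) + 77 = ((-11 + 2/(-12))/(-4 + 2/(-12)))*(-149) + 77 = ((-11 + 2*(-1/12))/(-4 + 2*(-1/12)))*(-149) + 77 = ((-11 - 1/6)/(-4 - 1/6))*(-149) + 77 = (-67/6/(-25/6))*(-149) + 77 = -6/25*(-67/6)*(-149) + 77 = (67/25)*(-149) + 77 = -9983/25 + 77 = -8058/25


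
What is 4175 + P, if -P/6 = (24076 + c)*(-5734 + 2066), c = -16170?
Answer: 173999423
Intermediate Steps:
P = 173995248 (P = -6*(24076 - 16170)*(-5734 + 2066) = -47436*(-3668) = -6*(-28999208) = 173995248)
4175 + P = 4175 + 173995248 = 173999423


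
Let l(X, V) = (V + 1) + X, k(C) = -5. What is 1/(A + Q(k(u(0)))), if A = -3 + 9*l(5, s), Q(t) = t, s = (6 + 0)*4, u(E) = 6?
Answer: 1/262 ≈ 0.0038168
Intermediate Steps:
s = 24 (s = 6*4 = 24)
l(X, V) = 1 + V + X (l(X, V) = (1 + V) + X = 1 + V + X)
A = 267 (A = -3 + 9*(1 + 24 + 5) = -3 + 9*30 = -3 + 270 = 267)
1/(A + Q(k(u(0)))) = 1/(267 - 5) = 1/262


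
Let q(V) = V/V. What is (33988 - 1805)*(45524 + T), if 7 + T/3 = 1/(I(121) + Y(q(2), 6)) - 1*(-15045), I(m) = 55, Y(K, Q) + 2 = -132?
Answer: 230443121017/79 ≈ 2.9170e+9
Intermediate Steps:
q(V) = 1
Y(K, Q) = -134 (Y(K, Q) = -2 - 132 = -134)
T = 3564003/79 (T = -21 + 3*(1/(55 - 134) - 1*(-15045)) = -21 + 3*(1/(-79) + 15045) = -21 + 3*(-1/79 + 15045) = -21 + 3*(1188554/79) = -21 + 3565662/79 = 3564003/79 ≈ 45114.)
(33988 - 1805)*(45524 + T) = (33988 - 1805)*(45524 + 3564003/79) = 32183*(7160399/79) = 230443121017/79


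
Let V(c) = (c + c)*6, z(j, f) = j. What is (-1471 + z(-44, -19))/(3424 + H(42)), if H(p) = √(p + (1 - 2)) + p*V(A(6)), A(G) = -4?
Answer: -2133120/1982423 + 1515*√41/1982423 ≈ -1.0711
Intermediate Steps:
V(c) = 12*c (V(c) = (2*c)*6 = 12*c)
H(p) = √(-1 + p) - 48*p (H(p) = √(p + (1 - 2)) + p*(12*(-4)) = √(p - 1) + p*(-48) = √(-1 + p) - 48*p)
(-1471 + z(-44, -19))/(3424 + H(42)) = (-1471 - 44)/(3424 + (√(-1 + 42) - 48*42)) = -1515/(3424 + (√41 - 2016)) = -1515/(3424 + (-2016 + √41)) = -1515/(1408 + √41)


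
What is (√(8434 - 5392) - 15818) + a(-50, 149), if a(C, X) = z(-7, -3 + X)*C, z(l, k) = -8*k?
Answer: 42582 + 39*√2 ≈ 42637.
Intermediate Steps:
a(C, X) = C*(24 - 8*X) (a(C, X) = (-8*(-3 + X))*C = (24 - 8*X)*C = C*(24 - 8*X))
(√(8434 - 5392) - 15818) + a(-50, 149) = (√(8434 - 5392) - 15818) + 8*(-50)*(3 - 1*149) = (√3042 - 15818) + 8*(-50)*(3 - 149) = (39*√2 - 15818) + 8*(-50)*(-146) = (-15818 + 39*√2) + 58400 = 42582 + 39*√2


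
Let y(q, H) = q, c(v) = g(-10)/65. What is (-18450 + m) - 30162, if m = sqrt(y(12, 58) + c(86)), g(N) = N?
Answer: -48612 + sqrt(2002)/13 ≈ -48609.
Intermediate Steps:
c(v) = -2/13 (c(v) = -10/65 = -10*1/65 = -2/13)
m = sqrt(2002)/13 (m = sqrt(12 - 2/13) = sqrt(154/13) = sqrt(2002)/13 ≈ 3.4418)
(-18450 + m) - 30162 = (-18450 + sqrt(2002)/13) - 30162 = -48612 + sqrt(2002)/13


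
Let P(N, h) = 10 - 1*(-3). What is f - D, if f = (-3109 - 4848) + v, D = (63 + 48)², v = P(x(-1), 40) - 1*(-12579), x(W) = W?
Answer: -7686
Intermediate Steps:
P(N, h) = 13 (P(N, h) = 10 + 3 = 13)
v = 12592 (v = 13 - 1*(-12579) = 13 + 12579 = 12592)
D = 12321 (D = 111² = 12321)
f = 4635 (f = (-3109 - 4848) + 12592 = -7957 + 12592 = 4635)
f - D = 4635 - 1*12321 = 4635 - 12321 = -7686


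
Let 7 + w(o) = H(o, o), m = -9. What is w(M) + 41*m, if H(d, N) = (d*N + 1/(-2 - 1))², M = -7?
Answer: 17932/9 ≈ 1992.4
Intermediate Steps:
H(d, N) = (-⅓ + N*d)² (H(d, N) = (N*d + 1/(-3))² = (N*d - ⅓)² = (-⅓ + N*d)²)
w(o) = -7 + (-1 + 3*o²)²/9 (w(o) = -7 + (-1 + 3*o*o)²/9 = -7 + (-1 + 3*o²)²/9)
w(M) + 41*m = (-7 + (-1 + 3*(-7)²)²/9) + 41*(-9) = (-7 + (-1 + 3*49)²/9) - 369 = (-7 + (-1 + 147)²/9) - 369 = (-7 + (⅑)*146²) - 369 = (-7 + (⅑)*21316) - 369 = (-7 + 21316/9) - 369 = 21253/9 - 369 = 17932/9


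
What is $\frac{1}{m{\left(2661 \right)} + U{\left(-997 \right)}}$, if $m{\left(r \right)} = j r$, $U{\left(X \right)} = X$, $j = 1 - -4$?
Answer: $\frac{1}{12308} \approx 8.1248 \cdot 10^{-5}$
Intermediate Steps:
$j = 5$ ($j = 1 + 4 = 5$)
$m{\left(r \right)} = 5 r$
$\frac{1}{m{\left(2661 \right)} + U{\left(-997 \right)}} = \frac{1}{5 \cdot 2661 - 997} = \frac{1}{13305 - 997} = \frac{1}{12308}$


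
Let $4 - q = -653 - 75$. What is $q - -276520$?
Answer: $277252$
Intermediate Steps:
$q = 732$ ($q = 4 - \left(-653 - 75\right) = 4 - -728 = 4 + 728 = 732$)
$q - -276520 = 732 - -276520 = 732 + 276520 = 277252$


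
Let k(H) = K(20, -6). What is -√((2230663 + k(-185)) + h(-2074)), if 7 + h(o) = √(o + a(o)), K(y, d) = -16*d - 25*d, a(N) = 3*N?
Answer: -√(2230902 + 2*I*√2074) ≈ -1493.6 - 0.03049*I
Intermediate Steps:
K(y, d) = -41*d
k(H) = 246 (k(H) = -41*(-6) = 246)
h(o) = -7 + 2*√o (h(o) = -7 + √(o + 3*o) = -7 + √(4*o) = -7 + 2*√o)
-√((2230663 + k(-185)) + h(-2074)) = -√((2230663 + 246) + (-7 + 2*√(-2074))) = -√(2230909 + (-7 + 2*(I*√2074))) = -√(2230909 + (-7 + 2*I*√2074)) = -√(2230902 + 2*I*√2074)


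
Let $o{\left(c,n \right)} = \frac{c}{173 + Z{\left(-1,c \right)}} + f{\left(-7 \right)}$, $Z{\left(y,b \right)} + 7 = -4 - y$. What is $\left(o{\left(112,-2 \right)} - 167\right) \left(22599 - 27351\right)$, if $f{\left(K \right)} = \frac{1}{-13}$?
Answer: $\frac{1675460160}{2119} \approx 7.9068 \cdot 10^{5}$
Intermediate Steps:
$Z{\left(y,b \right)} = -11 - y$ ($Z{\left(y,b \right)} = -7 - \left(4 + y\right) = -11 - y$)
$f{\left(K \right)} = - \frac{1}{13}$
$o{\left(c,n \right)} = - \frac{1}{13} + \frac{c}{163}$ ($o{\left(c,n \right)} = \frac{c}{173 - 10} - \frac{1}{13} = \frac{c}{163} - \frac{1}{13} = - \frac{1}{13} + \frac{c}{163}$)
$\left(o{\left(112,-2 \right)} - 167\right) \left(22599 - 27351\right) = \left(\left(- \frac{1}{13} + \frac{1}{163} \cdot 112\right) - 167\right) \left(22599 - 27351\right) = \left(\left(- \frac{1}{13} + \frac{112}{163}\right) - 167\right) \left(-4752\right) = \left(\frac{1293}{2119} - 167\right) \left(-4752\right) = \left(- \frac{352580}{2119}\right) \left(-4752\right) = \frac{1675460160}{2119}$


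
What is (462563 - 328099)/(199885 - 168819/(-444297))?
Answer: 355606856/528621873 ≈ 0.67271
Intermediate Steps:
(462563 - 328099)/(199885 - 168819/(-444297)) = 134464/(199885 - 168819*(-1/444297)) = 134464/(199885 + 8039/21157) = 134464/(4228974984/21157) = 134464*(21157/4228974984) = 355606856/528621873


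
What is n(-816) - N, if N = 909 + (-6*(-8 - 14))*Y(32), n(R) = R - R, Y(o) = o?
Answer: -5133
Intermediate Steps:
n(R) = 0
N = 5133 (N = 909 - 6*(-8 - 14)*32 = 909 - 6*(-22)*32 = 909 + 132*32 = 909 + 4224 = 5133)
n(-816) - N = 0 - 1*5133 = 0 - 5133 = -5133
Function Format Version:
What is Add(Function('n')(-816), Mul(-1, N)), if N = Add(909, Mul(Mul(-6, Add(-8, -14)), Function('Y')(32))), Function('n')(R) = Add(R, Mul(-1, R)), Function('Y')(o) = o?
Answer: -5133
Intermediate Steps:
Function('n')(R) = 0
N = 5133 (N = Add(909, Mul(Mul(-6, Add(-8, -14)), 32)) = Add(909, Mul(Mul(-6, -22), 32)) = Add(909, Mul(132, 32)) = Add(909, 4224) = 5133)
Add(Function('n')(-816), Mul(-1, N)) = Add(0, Mul(-1, 5133)) = Add(0, -5133) = -5133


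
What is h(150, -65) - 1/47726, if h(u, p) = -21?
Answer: -1002247/47726 ≈ -21.000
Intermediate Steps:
h(150, -65) - 1/47726 = -21 - 1/47726 = -1002247/47726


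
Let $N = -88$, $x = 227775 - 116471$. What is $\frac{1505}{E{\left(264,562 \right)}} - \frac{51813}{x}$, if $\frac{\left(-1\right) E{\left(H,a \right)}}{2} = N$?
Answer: $\frac{19799179}{2448688} \approx 8.0856$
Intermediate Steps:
$x = 111304$
$E{\left(H,a \right)} = 176$ ($E{\left(H,a \right)} = \left(-2\right) \left(-88\right) = 176$)
$\frac{1505}{E{\left(264,562 \right)}} - \frac{51813}{x} = \frac{1505}{176} - \frac{51813}{111304} = \frac{19799179}{2448688}$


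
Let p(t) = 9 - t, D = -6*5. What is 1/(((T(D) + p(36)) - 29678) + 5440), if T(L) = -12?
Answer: -1/24277 ≈ -4.1191e-5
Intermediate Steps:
D = -30
1/(((T(D) + p(36)) - 29678) + 5440) = 1/(((-12 + (9 - 1*36)) - 29678) + 5440) = 1/(((-12 + (9 - 36)) - 29678) + 5440) = 1/(((-12 - 27) - 29678) + 5440) = 1/((-39 - 29678) + 5440) = 1/(-29717 + 5440) = 1/(-24277) = -1/24277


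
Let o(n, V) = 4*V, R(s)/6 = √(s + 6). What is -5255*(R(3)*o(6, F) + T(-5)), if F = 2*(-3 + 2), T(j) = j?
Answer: 782995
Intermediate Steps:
R(s) = 6*√(6 + s) (R(s) = 6*√(s + 6) = 6*√(6 + s))
F = -2 (F = 2*(-1) = -2)
-5255*(R(3)*o(6, F) + T(-5)) = -5255*((6*√(6 + 3))*(4*(-2)) - 5) = -5255*((6*√9)*(-8) - 5) = -5255*((6*3)*(-8) - 5) = -5255*(18*(-8) - 5) = -5255*(-144 - 5) = -5255*(-149) = 782995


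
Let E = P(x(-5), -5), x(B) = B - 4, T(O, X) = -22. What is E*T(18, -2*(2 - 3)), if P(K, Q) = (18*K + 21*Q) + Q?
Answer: 5984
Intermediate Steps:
x(B) = -4 + B
P(K, Q) = 18*K + 22*Q
E = -272 (E = 18*(-4 - 5) + 22*(-5) = 18*(-9) - 110 = -162 - 110 = -272)
E*T(18, -2*(2 - 3)) = -272*(-22) = 5984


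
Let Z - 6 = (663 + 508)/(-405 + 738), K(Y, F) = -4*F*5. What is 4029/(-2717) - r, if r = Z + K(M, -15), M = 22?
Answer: -281380130/904761 ≈ -311.00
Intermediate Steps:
K(Y, F) = -20*F
Z = 3169/333 (Z = 6 + (663 + 508)/(-405 + 738) = 6 + 1171/333 = 3169/333 ≈ 9.5165)
r = 103069/333 (r = 3169/333 - 20*(-15) = 3169/333 + 300 = 103069/333 ≈ 309.52)
4029/(-2717) - r = 4029/(-2717) - 1*103069/333 = 4029*(-1/2717) - 103069/333 = -4029/2717 - 103069/333 = -281380130/904761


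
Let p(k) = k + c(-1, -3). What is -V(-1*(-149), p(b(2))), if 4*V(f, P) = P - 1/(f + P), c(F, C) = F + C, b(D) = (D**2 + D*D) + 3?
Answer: -1091/624 ≈ -1.7484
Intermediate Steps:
b(D) = 3 + 2*D**2 (b(D) = (D**2 + D**2) + 3 = 2*D**2 + 3 = 3 + 2*D**2)
c(F, C) = C + F
p(k) = -4 + k (p(k) = k + (-3 - 1) = k - 4 = -4 + k)
V(f, P) = -1/(4*(P + f)) + P/4 (V(f, P) = (P - 1/(f + P))/4 = (P - 1/(P + f))/4 = -1/(4*(P + f)) + P/4)
-V(-1*(-149), p(b(2))) = -(-1 + (-4 + (3 + 2*2**2))**2 + (-4 + (3 + 2*2**2))*(-1*(-149)))/(4*((-4 + (3 + 2*2**2)) - 1*(-149))) = -(-1 + (-4 + (3 + 2*4))**2 + (-4 + (3 + 2*4))*149)/(4*((-4 + (3 + 2*4)) + 149)) = -(-1 + (-4 + (3 + 8))**2 + (-4 + (3 + 8))*149)/(4*((-4 + (3 + 8)) + 149)) = -(-1 + (-4 + 11)**2 + (-4 + 11)*149)/(4*((-4 + 11) + 149)) = -(-1 + 7**2 + 7*149)/(4*(7 + 149)) = -(-1 + 49 + 1043)/(4*156) = -1091/(4*156) = -1*1091/624 = -1091/624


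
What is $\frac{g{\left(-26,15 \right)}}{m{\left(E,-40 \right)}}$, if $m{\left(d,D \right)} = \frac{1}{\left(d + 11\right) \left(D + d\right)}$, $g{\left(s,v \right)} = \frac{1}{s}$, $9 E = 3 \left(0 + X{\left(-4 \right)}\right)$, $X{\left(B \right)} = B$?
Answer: $\frac{1798}{117} \approx 15.368$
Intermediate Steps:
$E = - \frac{4}{3}$ ($E = \frac{3 \left(0 - 4\right)}{9} = \frac{3 \left(-4\right)}{9} = \frac{1}{9} \left(-12\right) = - \frac{4}{3} \approx -1.3333$)
$m{\left(d,D \right)} = \frac{1}{\left(11 + d\right) \left(D + d\right)}$
$\frac{g{\left(-26,15 \right)}}{m{\left(E,-40 \right)}} = \frac{1}{\left(-26\right) \frac{1}{\left(- \frac{4}{3}\right)^{2} + 11 \left(-40\right) + 11 \left(- \frac{4}{3}\right) - - \frac{160}{3}}} = - \frac{1}{26 \frac{1}{\frac{16}{9} - 440 - \frac{44}{3} + \frac{160}{3}}} = - \frac{1}{26 \frac{1}{- \frac{3596}{9}}} = - \frac{1}{26 \left(- \frac{9}{3596}\right)} = \left(- \frac{1}{26}\right) \left(- \frac{3596}{9}\right) = \frac{1798}{117}$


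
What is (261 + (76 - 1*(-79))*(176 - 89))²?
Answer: 188952516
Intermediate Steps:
(261 + (76 - 1*(-79))*(176 - 89))² = (261 + (76 + 79)*87)² = (261 + 155*87)² = (261 + 13485)² = 13746² = 188952516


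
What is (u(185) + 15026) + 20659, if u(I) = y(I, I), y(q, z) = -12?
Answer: 35673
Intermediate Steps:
u(I) = -12
(u(185) + 15026) + 20659 = (-12 + 15026) + 20659 = 15014 + 20659 = 35673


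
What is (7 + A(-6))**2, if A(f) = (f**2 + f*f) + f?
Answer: 5329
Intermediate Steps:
A(f) = f + 2*f**2 (A(f) = (f**2 + f**2) + f = 2*f**2 + f = f + 2*f**2)
(7 + A(-6))**2 = (7 - 6*(1 + 2*(-6)))**2 = (7 - 6*(1 - 12))**2 = (7 - 6*(-11))**2 = (7 + 66)**2 = 73**2 = 5329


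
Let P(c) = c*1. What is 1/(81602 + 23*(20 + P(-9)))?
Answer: 1/81855 ≈ 1.2217e-5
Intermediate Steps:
P(c) = c
1/(81602 + 23*(20 + P(-9))) = 1/(81602 + 23*(20 - 9)) = 1/(81602 + 23*11) = 1/(81602 + 253) = 1/81855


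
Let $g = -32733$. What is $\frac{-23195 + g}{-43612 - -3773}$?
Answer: $\frac{55928}{39839} \approx 1.4039$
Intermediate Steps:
$\frac{-23195 + g}{-43612 - -3773} = \frac{-23195 - 32733}{-43612 - -3773} = - \frac{55928}{-43612 + 3773} = - \frac{55928}{-39839} = \left(-55928\right) \left(- \frac{1}{39839}\right) = \frac{55928}{39839}$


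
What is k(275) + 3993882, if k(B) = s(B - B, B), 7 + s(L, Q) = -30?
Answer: 3993845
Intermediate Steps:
s(L, Q) = -37 (s(L, Q) = -7 - 30 = -37)
k(B) = -37
k(275) + 3993882 = -37 + 3993882 = 3993845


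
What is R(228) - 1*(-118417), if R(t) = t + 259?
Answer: 118904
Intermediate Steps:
R(t) = 259 + t
R(228) - 1*(-118417) = (259 + 228) - 1*(-118417) = 487 + 118417 = 118904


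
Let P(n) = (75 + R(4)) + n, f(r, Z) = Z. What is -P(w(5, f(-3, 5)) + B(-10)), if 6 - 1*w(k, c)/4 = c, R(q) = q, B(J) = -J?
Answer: -93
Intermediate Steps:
w(k, c) = 24 - 4*c
P(n) = 79 + n (P(n) = (75 + 4) + n = 79 + n)
-P(w(5, f(-3, 5)) + B(-10)) = -(79 + ((24 - 4*5) - 1*(-10))) = -(79 + ((24 - 20) + 10)) = -(79 + (4 + 10)) = -(79 + 14) = -1*93 = -93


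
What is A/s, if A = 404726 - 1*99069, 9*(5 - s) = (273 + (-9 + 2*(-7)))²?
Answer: -2750913/62455 ≈ -44.046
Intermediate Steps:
s = -62455/9 (s = 5 - (273 + (-9 + 2*(-7)))²/9 = 5 - (273 + (-9 - 14))²/9 = 5 - (273 - 23)²/9 = 5 - ⅑*250² = 5 - ⅑*62500 = 5 - 62500/9 = -62455/9 ≈ -6939.4)
A = 305657 (A = 404726 - 99069 = 305657)
A/s = 305657/(-62455/9) = 305657*(-9/62455) = -2750913/62455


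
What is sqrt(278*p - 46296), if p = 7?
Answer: 5*I*sqrt(1774) ≈ 210.59*I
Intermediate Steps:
sqrt(278*p - 46296) = sqrt(278*7 - 46296) = sqrt(1946 - 46296) = sqrt(-44350) = 5*I*sqrt(1774)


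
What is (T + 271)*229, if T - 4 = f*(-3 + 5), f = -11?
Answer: 57937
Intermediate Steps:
T = -18 (T = 4 - 11*(-3 + 5) = 4 - 11*2 = 4 - 22 = -18)
(T + 271)*229 = (-18 + 271)*229 = 253*229 = 57937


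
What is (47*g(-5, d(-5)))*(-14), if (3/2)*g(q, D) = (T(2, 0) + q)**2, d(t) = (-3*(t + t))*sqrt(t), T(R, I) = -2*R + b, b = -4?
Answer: -222404/3 ≈ -74135.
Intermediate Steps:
T(R, I) = -4 - 2*R (T(R, I) = -2*R - 4 = -4 - 2*R)
d(t) = -6*t**(3/2) (d(t) = (-6*t)*sqrt(t) = -6*t**(3/2))
g(q, D) = 2*(-8 + q)**2/3 (g(q, D) = 2*((-4 - 2*2) + q)**2/3 = 2*((-4 - 4) + q)**2/3 = 2*(-8 + q)**2/3)
(47*g(-5, d(-5)))*(-14) = (47*(2*(-8 - 5)**2/3))*(-14) = (47*((2/3)*(-13)**2))*(-14) = (47*((2/3)*169))*(-14) = (47*(338/3))*(-14) = (15886/3)*(-14) = -222404/3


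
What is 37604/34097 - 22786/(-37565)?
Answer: 312789786/182979115 ≈ 1.7094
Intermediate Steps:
37604/34097 - 22786/(-37565) = 37604*(1/34097) - 22786*(-1/37565) = 5372/4871 + 22786/37565 = 312789786/182979115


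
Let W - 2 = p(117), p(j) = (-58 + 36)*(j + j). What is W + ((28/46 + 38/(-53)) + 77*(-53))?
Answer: -11247845/1219 ≈ -9227.1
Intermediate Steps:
p(j) = -44*j
W = -5146 (W = 2 - 44*117 = 2 - 5148 = -5146)
W + ((28/46 + 38/(-53)) + 77*(-53)) = -5146 + ((28/46 + 38/(-53)) + 77*(-53)) = -5146 + ((28*(1/46) + 38*(-1/53)) - 4081) = -5146 + ((14/23 - 38/53) - 4081) = -5146 + (-132/1219 - 4081) = -5146 - 4974871/1219 = -11247845/1219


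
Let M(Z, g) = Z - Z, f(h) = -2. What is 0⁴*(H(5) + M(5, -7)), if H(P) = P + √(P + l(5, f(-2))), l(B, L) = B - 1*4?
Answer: 0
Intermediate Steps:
l(B, L) = -4 + B (l(B, L) = B - 4 = -4 + B)
H(P) = P + √(1 + P) (H(P) = P + √(P + (-4 + 5)) = P + √(P + 1) = P + √(1 + P))
M(Z, g) = 0
0⁴*(H(5) + M(5, -7)) = 0⁴*((5 + √(1 + 5)) + 0) = 0*((5 + √6) + 0) = 0*(5 + √6) = 0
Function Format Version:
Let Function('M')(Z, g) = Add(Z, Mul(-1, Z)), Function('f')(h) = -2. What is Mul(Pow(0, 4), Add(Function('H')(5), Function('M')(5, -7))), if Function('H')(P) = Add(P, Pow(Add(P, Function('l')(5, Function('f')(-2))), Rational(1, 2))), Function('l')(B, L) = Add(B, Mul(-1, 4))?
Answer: 0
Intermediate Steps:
Function('l')(B, L) = Add(-4, B) (Function('l')(B, L) = Add(B, -4) = Add(-4, B))
Function('H')(P) = Add(P, Pow(Add(1, P), Rational(1, 2))) (Function('H')(P) = Add(P, Pow(Add(P, Add(-4, 5)), Rational(1, 2))) = Add(P, Pow(Add(P, 1), Rational(1, 2))) = Add(P, Pow(Add(1, P), Rational(1, 2))))
Function('M')(Z, g) = 0
Mul(Pow(0, 4), Add(Function('H')(5), Function('M')(5, -7))) = Mul(Pow(0, 4), Add(Add(5, Pow(Add(1, 5), Rational(1, 2))), 0)) = Mul(0, Add(Add(5, Pow(6, Rational(1, 2))), 0)) = Mul(0, Add(5, Pow(6, Rational(1, 2)))) = 0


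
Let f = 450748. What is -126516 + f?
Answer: 324232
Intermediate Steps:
-126516 + f = -126516 + 450748 = 324232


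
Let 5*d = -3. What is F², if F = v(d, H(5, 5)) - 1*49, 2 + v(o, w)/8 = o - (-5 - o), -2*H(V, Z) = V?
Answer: 29929/25 ≈ 1197.2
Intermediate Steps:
d = -⅗ (d = (⅕)*(-3) = -⅗ ≈ -0.60000)
H(V, Z) = -V/2
v(o, w) = 24 + 16*o (v(o, w) = -16 + 8*(o - (-5 - o)) = -16 + 8*(o + (5 + o)) = -16 + 8*(5 + 2*o) = -16 + (40 + 16*o) = 24 + 16*o)
F = -173/5 (F = (24 + 16*(-⅗)) - 1*49 = (24 - 48/5) - 49 = 72/5 - 49 = -173/5 ≈ -34.600)
F² = (-173/5)² = 29929/25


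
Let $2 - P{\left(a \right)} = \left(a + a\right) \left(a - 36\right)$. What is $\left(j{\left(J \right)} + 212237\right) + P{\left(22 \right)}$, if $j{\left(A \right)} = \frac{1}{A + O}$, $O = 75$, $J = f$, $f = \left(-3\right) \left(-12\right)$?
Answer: $\frac{23626906}{111} \approx 2.1286 \cdot 10^{5}$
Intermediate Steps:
$f = 36$
$J = 36$
$P{\left(a \right)} = 2 - 2 a \left(-36 + a\right)$ ($P{\left(a \right)} = 2 - \left(a + a\right) \left(a - 36\right) = 2 - 2 a \left(-36 + a\right)$)
$j{\left(A \right)} = \frac{1}{75 + A}$ ($j{\left(A \right)} = \frac{1}{A + 75} = \frac{1}{75 + A}$)
$\left(j{\left(J \right)} + 212237\right) + P{\left(22 \right)} = \left(\frac{1}{75 + 36} + 212237\right) + \left(2 - 2 \cdot 22^{2} + 72 \cdot 22\right) = \left(\frac{1}{111} + 212237\right) + \left(2 - 968 + 1584\right) = \frac{23558308}{111} + 618 = \frac{23626906}{111}$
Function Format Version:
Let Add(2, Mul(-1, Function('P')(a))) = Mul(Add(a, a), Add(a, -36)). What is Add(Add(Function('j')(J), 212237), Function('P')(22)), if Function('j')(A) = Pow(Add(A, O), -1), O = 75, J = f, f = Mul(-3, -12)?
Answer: Rational(23626906, 111) ≈ 2.1286e+5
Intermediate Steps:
f = 36
J = 36
Function('P')(a) = Add(2, Mul(-2, a, Add(-36, a))) (Function('P')(a) = Add(2, Mul(-1, Mul(Add(a, a), Add(a, -36)))) = Add(2, Mul(-1, Mul(Mul(2, a), Add(-36, a)))) = Add(2, Mul(-1, Mul(2, a, Add(-36, a)))) = Add(2, Mul(-2, a, Add(-36, a))))
Function('j')(A) = Pow(Add(75, A), -1) (Function('j')(A) = Pow(Add(A, 75), -1) = Pow(Add(75, A), -1))
Add(Add(Function('j')(J), 212237), Function('P')(22)) = Add(Add(Pow(Add(75, 36), -1), 212237), Add(2, Mul(-2, Pow(22, 2)), Mul(72, 22))) = Add(Add(Pow(111, -1), 212237), Add(2, Mul(-2, 484), 1584)) = Add(Add(Rational(1, 111), 212237), Add(2, -968, 1584)) = Add(Rational(23558308, 111), 618) = Rational(23626906, 111)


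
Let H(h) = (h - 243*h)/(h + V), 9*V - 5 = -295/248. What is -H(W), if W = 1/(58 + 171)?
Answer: 60016/24293 ≈ 2.4705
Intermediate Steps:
V = 105/248 (V = 5/9 + (-295/248)/9 = 5/9 + (-295*1/248)/9 = 5/9 + (⅑)*(-295/248) = 5/9 - 295/2232 = 105/248 ≈ 0.42339)
W = 1/229 ≈ 0.0043668
H(h) = -242*h/(105/248 + h) (H(h) = (h - 243*h)/(h + 105/248) = (-242*h)/(105/248 + h) = -242*h/(105/248 + h))
-H(W) = -(-60016)/(229*(105 + 248*(1/229))) = -(-60016)/(229*(105 + 248/229)) = -(-60016)/(229*24293/229) = -(-60016)*229/(229*24293) = -1*(-60016/24293) = 60016/24293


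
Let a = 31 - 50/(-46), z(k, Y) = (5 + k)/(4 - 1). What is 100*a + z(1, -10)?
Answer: 73846/23 ≈ 3210.7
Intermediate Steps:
z(k, Y) = 5/3 + k/3 (z(k, Y) = (5 + k)/3 = (5 + k)*(⅓) = 5/3 + k/3)
a = 738/23 (a = 31 - 50*(-1/46) = 31 + 25/23 = 738/23 ≈ 32.087)
100*a + z(1, -10) = 100*(738/23) + (5/3 + (⅓)*1) = 73800/23 + (5/3 + ⅓) = 73800/23 + 2 = 73846/23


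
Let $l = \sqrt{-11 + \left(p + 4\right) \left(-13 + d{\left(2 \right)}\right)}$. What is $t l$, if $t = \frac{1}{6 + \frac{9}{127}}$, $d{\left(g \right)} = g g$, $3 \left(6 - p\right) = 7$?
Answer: $\frac{508 i \sqrt{5}}{771} \approx 1.4733 i$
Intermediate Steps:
$p = \frac{11}{3}$ ($p = 6 - \frac{7}{3} = \frac{11}{3} \approx 3.6667$)
$d{\left(g \right)} = g^{2}$
$t = \frac{127}{771}$ ($t = \frac{1}{6 + 9 \cdot \frac{1}{127}} = \frac{1}{6 + \frac{9}{127}} = \frac{1}{\frac{771}{127}} = \frac{127}{771} \approx 0.16472$)
$l = 4 i \sqrt{5}$ ($l = \sqrt{-11 + \left(\frac{11}{3} + 4\right) \left(-13 + 2^{2}\right)} = \sqrt{-11 + \frac{23 \left(-13 + 4\right)}{3}} = \sqrt{-11 + \frac{23}{3} \left(-9\right)} = \sqrt{-11 - 69} = \sqrt{-80} = 4 i \sqrt{5} \approx 8.9443 i$)
$t l = \frac{127 \cdot 4 i \sqrt{5}}{771} = \frac{508 i \sqrt{5}}{771}$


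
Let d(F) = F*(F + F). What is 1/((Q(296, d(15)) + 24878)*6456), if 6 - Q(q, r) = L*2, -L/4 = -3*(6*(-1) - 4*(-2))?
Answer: 1/160341216 ≈ 6.2367e-9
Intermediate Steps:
d(F) = 2*F**2 (d(F) = F*(2*F) = 2*F**2)
L = 24 (L = -(-12)*(6*(-1) - 4*(-2)) = -(-12)*(-6 + 8) = -(-12)*2 = -4*(-6) = 24)
Q(q, r) = -42 (Q(q, r) = 6 - 24*2 = 6 - 1*48 = 6 - 48 = -42)
1/((Q(296, d(15)) + 24878)*6456) = 1/((-42 + 24878)*6456) = (1/6456)/24836 = (1/24836)*(1/6456) = 1/160341216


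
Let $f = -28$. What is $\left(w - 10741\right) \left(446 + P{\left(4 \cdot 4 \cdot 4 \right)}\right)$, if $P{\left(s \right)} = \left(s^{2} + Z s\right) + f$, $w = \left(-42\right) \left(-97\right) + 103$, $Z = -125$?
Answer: $22882104$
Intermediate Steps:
$w = 4177$ ($w = 4074 + 103 = 4177$)
$P{\left(s \right)} = -28 + s^{2} - 125 s$ ($P{\left(s \right)} = \left(s^{2} - 125 s\right) - 28 = -28 + s^{2} - 125 s$)
$\left(w - 10741\right) \left(446 + P{\left(4 \cdot 4 \cdot 4 \right)}\right) = \left(4177 - 10741\right) \left(446 - \left(28 - 4096 + 125 \cdot 4 \cdot 4 \cdot 4\right)\right) = - 6564 \left(446 - \left(28 - 4096 + 125 \cdot 16 \cdot 4\right)\right) = - 6564 \left(446 - \left(8028 - 4096\right)\right) = - 6564 \left(446 - 3932\right) = \left(-6564\right) \left(-3486\right) = 22882104$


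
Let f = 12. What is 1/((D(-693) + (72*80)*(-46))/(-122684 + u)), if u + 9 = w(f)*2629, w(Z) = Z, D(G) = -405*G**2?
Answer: 18229/38953161 ≈ 0.00046797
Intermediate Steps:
u = 31539 (u = -9 + 12*2629 = -9 + 31548 = 31539)
1/((D(-693) + (72*80)*(-46))/(-122684 + u)) = 1/((-405*(-693)**2 + (72*80)*(-46))/(-122684 + 31539)) = 1/((-405*480249 + 5760*(-46))/(-91145)) = 1/((-194500845 - 264960)*(-1/91145)) = 1/(-194765805*(-1/91145)) = 1/(38953161/18229) = 18229/38953161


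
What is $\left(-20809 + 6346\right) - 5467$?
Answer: $-19930$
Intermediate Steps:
$\left(-20809 + 6346\right) - 5467 = -14463 - 5467 = -19930$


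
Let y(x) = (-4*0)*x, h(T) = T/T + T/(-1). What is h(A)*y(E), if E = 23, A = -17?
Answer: 0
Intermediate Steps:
h(T) = 1 - T (h(T) = 1 + T*(-1) = 1 - T)
y(x) = 0 (y(x) = 0*x = 0)
h(A)*y(E) = (1 - 1*(-17))*0 = (1 + 17)*0 = 18*0 = 0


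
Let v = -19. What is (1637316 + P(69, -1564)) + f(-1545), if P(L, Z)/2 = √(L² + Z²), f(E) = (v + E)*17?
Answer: 1610728 + 46*√4633 ≈ 1.6139e+6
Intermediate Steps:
f(E) = -323 + 17*E (f(E) = (-19 + E)*17 = -323 + 17*E)
P(L, Z) = 2*√(L² + Z²)
(1637316 + P(69, -1564)) + f(-1545) = (1637316 + 2*√(69² + (-1564)²)) + (-323 + 17*(-1545)) = (1637316 + 2*√(4761 + 2446096)) + (-323 - 26265) = (1637316 + 2*√2450857) - 26588 = (1637316 + 2*(23*√4633)) - 26588 = (1637316 + 46*√4633) - 26588 = 1610728 + 46*√4633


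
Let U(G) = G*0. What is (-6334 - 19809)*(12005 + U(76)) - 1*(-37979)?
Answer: -313808736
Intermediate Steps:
U(G) = 0
(-6334 - 19809)*(12005 + U(76)) - 1*(-37979) = (-6334 - 19809)*(12005 + 0) - 1*(-37979) = -26143*12005 + 37979 = -313846715 + 37979 = -313808736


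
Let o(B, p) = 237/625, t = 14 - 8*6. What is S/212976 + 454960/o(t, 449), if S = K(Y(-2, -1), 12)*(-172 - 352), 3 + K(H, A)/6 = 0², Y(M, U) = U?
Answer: 280369110349/233682 ≈ 1.1998e+6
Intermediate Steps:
t = -34 (t = 14 - 48 = -34)
K(H, A) = -18 (K(H, A) = -18 + 6*0² = -18 + 6*0 = -18 + 0 = -18)
S = 9432 (S = -18*(-172 - 352) = -18*(-524) = 9432)
o(B, p) = 237/625 (o(B, p) = 237*(1/625) = 237/625)
S/212976 + 454960/o(t, 449) = 9432/212976 + 454960/(237/625) = 9432*(1/212976) + 454960*(625/237) = 131/2958 + 284350000/237 = 280369110349/233682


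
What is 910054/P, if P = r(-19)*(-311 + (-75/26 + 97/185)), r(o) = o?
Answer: 4377359740/28637997 ≈ 152.85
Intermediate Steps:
P = 28637997/4810 (P = -19*(-311 + (-75/26 + 97/185)) = -19*(-311 - 11353/4810) = -19*(-1507263/4810) = 28637997/4810 ≈ 5953.8)
910054/P = 910054/(28637997/4810) = 910054*(4810/28637997) = 4377359740/28637997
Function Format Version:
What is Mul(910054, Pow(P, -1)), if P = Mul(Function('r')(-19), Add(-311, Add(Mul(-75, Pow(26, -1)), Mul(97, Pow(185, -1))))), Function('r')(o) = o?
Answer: Rational(4377359740, 28637997) ≈ 152.85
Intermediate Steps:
P = Rational(28637997, 4810) (P = Mul(-19, Add(-311, Add(Mul(-75, Pow(26, -1)), Mul(97, Pow(185, -1))))) = Mul(-19, Add(-311, Add(Mul(-75, Rational(1, 26)), Mul(97, Rational(1, 185))))) = Mul(-19, Add(-311, Add(Rational(-75, 26), Rational(97, 185)))) = Mul(-19, Add(-311, Rational(-11353, 4810))) = Mul(-19, Rational(-1507263, 4810)) = Rational(28637997, 4810) ≈ 5953.8)
Mul(910054, Pow(P, -1)) = Mul(910054, Pow(Rational(28637997, 4810), -1)) = Mul(910054, Rational(4810, 28637997)) = Rational(4377359740, 28637997)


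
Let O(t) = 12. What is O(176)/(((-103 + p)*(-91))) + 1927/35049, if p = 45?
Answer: 756521/13213473 ≈ 0.057254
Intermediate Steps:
O(176)/(((-103 + p)*(-91))) + 1927/35049 = 12/(((-103 + 45)*(-91))) + 1927/35049 = 12/((-58*(-91))) + 1927*(1/35049) = 12/5278 + 1927/35049 = 12*(1/5278) + 1927/35049 = 6/2639 + 1927/35049 = 756521/13213473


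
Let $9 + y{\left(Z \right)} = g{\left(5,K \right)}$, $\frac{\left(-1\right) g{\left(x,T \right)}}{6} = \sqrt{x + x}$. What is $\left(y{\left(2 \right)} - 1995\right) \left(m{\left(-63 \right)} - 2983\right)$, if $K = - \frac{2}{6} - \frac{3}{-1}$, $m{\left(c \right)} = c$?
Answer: $6104184 + 18276 \sqrt{10} \approx 6.162 \cdot 10^{6}$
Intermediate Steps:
$K = \frac{8}{3}$ ($K = \left(-2\right) \frac{1}{6} - -3 = - \frac{1}{3} + 3 = \frac{8}{3} \approx 2.6667$)
$g{\left(x,T \right)} = - 6 \sqrt{2} \sqrt{x}$ ($g{\left(x,T \right)} = - 6 \sqrt{x + x} = - 6 \sqrt{2 x} = - 6 \sqrt{2} \sqrt{x}$)
$y{\left(Z \right)} = -9 - 6 \sqrt{10}$ ($y{\left(Z \right)} = -9 - 6 \sqrt{2} \sqrt{5} = -9 - 6 \sqrt{10}$)
$\left(y{\left(2 \right)} - 1995\right) \left(m{\left(-63 \right)} - 2983\right) = \left(\left(-9 - 6 \sqrt{10}\right) - 1995\right) \left(-63 - 2983\right) = \left(-2004 - 6 \sqrt{10}\right) \left(-3046\right) = 6104184 + 18276 \sqrt{10}$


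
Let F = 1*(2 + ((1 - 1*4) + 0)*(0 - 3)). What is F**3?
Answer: 1331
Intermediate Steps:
F = 11 (F = 1*(2 + ((1 - 4) + 0)*(-3)) = 1*(2 + (-3 + 0)*(-3)) = 1*(2 - 3*(-3)) = 1*(2 + 9) = 1*11 = 11)
F**3 = 11**3 = 1331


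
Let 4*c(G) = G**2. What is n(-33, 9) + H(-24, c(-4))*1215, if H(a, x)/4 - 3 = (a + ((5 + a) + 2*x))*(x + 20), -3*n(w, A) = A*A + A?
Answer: -4067850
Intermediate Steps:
n(w, A) = -A/3 - A**2/3 (n(w, A) = -(A*A + A)/3 = -(A**2 + A)/3 = -(A + A**2)/3 = -A/3 - A**2/3)
c(G) = G**2/4
H(a, x) = 12 + 4*(20 + x)*(5 + 2*a + 2*x) (H(a, x) = 12 + 4*((a + ((5 + a) + 2*x))*(x + 20)) = 12 + 4*((a + (5 + a + 2*x))*(20 + x)) = 12 + 4*((5 + 2*a + 2*x)*(20 + x)) = 12 + 4*((20 + x)*(5 + 2*a + 2*x)) = 12 + 4*(20 + x)*(5 + 2*a + 2*x))
n(-33, 9) + H(-24, c(-4))*1215 = -1/3*9*(1 + 9) + (412 + 8*((1/4)*(-4)**2)**2 + 160*(-24) + 180*((1/4)*(-4)**2) + 8*(-24)*((1/4)*(-4)**2))*1215 = -1/3*9*10 + (412 + 8*((1/4)*16)**2 - 3840 + 180*((1/4)*16) + 8*(-24)*((1/4)*16))*1215 = -30 + (412 + 8*4**2 - 3840 + 180*4 + 8*(-24)*4)*1215 = -30 + (412 + 8*16 - 3840 + 720 - 768)*1215 = -30 + (412 + 128 - 3840 + 720 - 768)*1215 = -30 - 3348*1215 = -30 - 4067820 = -4067850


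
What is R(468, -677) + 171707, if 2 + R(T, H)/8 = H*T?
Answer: -2362997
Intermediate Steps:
R(T, H) = -16 + 8*H*T (R(T, H) = -16 + 8*(H*T) = -16 + 8*H*T)
R(468, -677) + 171707 = (-16 + 8*(-677)*468) + 171707 = (-16 - 2534688) + 171707 = -2534704 + 171707 = -2362997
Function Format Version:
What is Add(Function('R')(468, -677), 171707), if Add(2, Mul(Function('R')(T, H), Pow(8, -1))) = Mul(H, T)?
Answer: -2362997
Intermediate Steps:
Function('R')(T, H) = Add(-16, Mul(8, H, T)) (Function('R')(T, H) = Add(-16, Mul(8, Mul(H, T))) = Add(-16, Mul(8, H, T)))
Add(Function('R')(468, -677), 171707) = Add(Add(-16, Mul(8, -677, 468)), 171707) = Add(Add(-16, -2534688), 171707) = Add(-2534704, 171707) = -2362997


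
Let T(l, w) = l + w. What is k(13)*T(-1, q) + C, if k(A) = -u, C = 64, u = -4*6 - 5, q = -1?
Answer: 6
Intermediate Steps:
u = -29 (u = -24 - 5 = -29)
k(A) = 29 (k(A) = -1*(-29) = 29)
k(13)*T(-1, q) + C = 29*(-1 - 1) + 64 = 29*(-2) + 64 = -58 + 64 = 6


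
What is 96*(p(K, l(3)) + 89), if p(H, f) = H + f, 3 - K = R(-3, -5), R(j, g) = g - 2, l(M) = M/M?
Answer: 9600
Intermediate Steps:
l(M) = 1
R(j, g) = -2 + g
K = 10 (K = 3 - (-2 - 5) = 3 - 1*(-7) = 3 + 7 = 10)
96*(p(K, l(3)) + 89) = 96*((10 + 1) + 89) = 96*(11 + 89) = 96*100 = 9600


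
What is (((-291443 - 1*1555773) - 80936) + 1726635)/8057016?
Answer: -201517/8057016 ≈ -0.025011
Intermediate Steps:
(((-291443 - 1*1555773) - 80936) + 1726635)/8057016 = (((-291443 - 1555773) - 80936) + 1726635)*(1/8057016) = ((-1847216 - 80936) + 1726635)*(1/8057016) = (-1928152 + 1726635)*(1/8057016) = -201517*1/8057016 = -201517/8057016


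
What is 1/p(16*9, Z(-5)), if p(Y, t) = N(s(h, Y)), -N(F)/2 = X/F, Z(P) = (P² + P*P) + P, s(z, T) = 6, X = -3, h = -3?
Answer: 1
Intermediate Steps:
Z(P) = P + 2*P² (Z(P) = (P² + P²) + P = 2*P² + P = P + 2*P²)
N(F) = 6/F (N(F) = -2*(-3)/F = -(-6)/F = 6/F)
p(Y, t) = 1 (p(Y, t) = 6/6 = 6*(⅙) = 1)
1/p(16*9, Z(-5)) = 1/1 = 1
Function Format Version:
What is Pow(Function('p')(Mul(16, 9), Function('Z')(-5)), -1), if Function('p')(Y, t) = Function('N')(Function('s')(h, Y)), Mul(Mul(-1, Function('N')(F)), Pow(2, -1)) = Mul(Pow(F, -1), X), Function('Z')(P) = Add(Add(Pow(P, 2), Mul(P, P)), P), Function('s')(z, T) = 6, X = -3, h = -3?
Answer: 1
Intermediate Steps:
Function('Z')(P) = Add(P, Mul(2, Pow(P, 2))) (Function('Z')(P) = Add(Add(Pow(P, 2), Pow(P, 2)), P) = Add(Mul(2, Pow(P, 2)), P) = Add(P, Mul(2, Pow(P, 2))))
Function('N')(F) = Mul(6, Pow(F, -1)) (Function('N')(F) = Mul(-2, Mul(Pow(F, -1), -3)) = Mul(-2, Mul(-3, Pow(F, -1))) = Mul(6, Pow(F, -1)))
Function('p')(Y, t) = 1 (Function('p')(Y, t) = Mul(6, Pow(6, -1)) = Mul(6, Rational(1, 6)) = 1)
Pow(Function('p')(Mul(16, 9), Function('Z')(-5)), -1) = Pow(1, -1) = 1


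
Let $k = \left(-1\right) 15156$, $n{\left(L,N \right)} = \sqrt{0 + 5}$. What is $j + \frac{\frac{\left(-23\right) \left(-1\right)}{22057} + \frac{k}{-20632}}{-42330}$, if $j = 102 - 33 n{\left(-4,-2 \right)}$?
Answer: $\frac{21357396539711}{209386276260} - 33 \sqrt{5} \approx 28.21$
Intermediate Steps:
$n{\left(L,N \right)} = \sqrt{5}$
$k = -15156$
$j = 102 - 33 \sqrt{5} \approx 28.21$
$j + \frac{\frac{\left(-23\right) \left(-1\right)}{22057} + \frac{k}{-20632}}{-42330} = \left(102 - 33 \sqrt{5}\right) + \frac{\frac{\left(-23\right) \left(-1\right)}{22057} - \frac{15156}{-20632}}{-42330} = \left(102 - 33 \sqrt{5}\right) + \left(23 \cdot \frac{1}{22057} - - \frac{3789}{5158}\right) \left(- \frac{1}{42330}\right) = \left(102 - 33 \sqrt{5}\right) + \left(\frac{1}{959} + \frac{3789}{5158}\right) \left(- \frac{1}{42330}\right) = \left(102 - 33 \sqrt{5}\right) + \frac{3638809}{4946522} \left(- \frac{1}{42330}\right) = \left(102 - 33 \sqrt{5}\right) - \frac{3638809}{209386276260} = \frac{21357396539711}{209386276260} - 33 \sqrt{5}$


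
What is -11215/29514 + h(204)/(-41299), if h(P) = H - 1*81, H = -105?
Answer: -457678681/1218898686 ≈ -0.37549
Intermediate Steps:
h(P) = -186 (h(P) = -105 - 1*81 = -105 - 81 = -186)
-11215/29514 + h(204)/(-41299) = -11215/29514 - 186/(-41299) = -11215*1/29514 - 186*(-1/41299) = -11215/29514 + 186/41299 = -457678681/1218898686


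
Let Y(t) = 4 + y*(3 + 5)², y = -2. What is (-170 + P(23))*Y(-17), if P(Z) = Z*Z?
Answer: -44516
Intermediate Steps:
P(Z) = Z²
Y(t) = -124 (Y(t) = 4 - 2*(3 + 5)² = 4 - 2*8² = 4 - 2*64 = 4 - 128 = -124)
(-170 + P(23))*Y(-17) = (-170 + 23²)*(-124) = (-170 + 529)*(-124) = 359*(-124) = -44516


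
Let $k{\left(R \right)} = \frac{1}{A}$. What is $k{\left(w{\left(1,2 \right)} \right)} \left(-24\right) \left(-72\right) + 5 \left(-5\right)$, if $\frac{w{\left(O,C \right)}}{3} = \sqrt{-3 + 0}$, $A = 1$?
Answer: $1703$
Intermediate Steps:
$w{\left(O,C \right)} = 3 i \sqrt{3}$ ($w{\left(O,C \right)} = 3 \sqrt{-3 + 0} = 3 \sqrt{-3} = 3 i \sqrt{3}$)
$k{\left(R \right)} = 1$ ($k{\left(R \right)} = 1^{-1} = 1$)
$k{\left(w{\left(1,2 \right)} \right)} \left(-24\right) \left(-72\right) + 5 \left(-5\right) = 1 \left(-24\right) \left(-72\right) + 5 \left(-5\right) = \left(-24\right) \left(-72\right) - 25 = 1728 - 25 = 1703$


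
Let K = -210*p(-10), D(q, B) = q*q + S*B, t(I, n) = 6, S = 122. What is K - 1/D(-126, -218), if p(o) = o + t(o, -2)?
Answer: 9004801/10720 ≈ 840.00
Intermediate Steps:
p(o) = 6 + o (p(o) = o + 6 = 6 + o)
D(q, B) = q**2 + 122*B (D(q, B) = q*q + 122*B = q**2 + 122*B)
K = 840 (K = -210*(6 - 10) = -210*(-4) = 840)
K - 1/D(-126, -218) = 840 - 1/((-126)**2 + 122*(-218)) = 840 - 1/(15876 - 26596) = 840 - 1/(-10720) = 840 - 1*(-1/10720) = 840 + 1/10720 = 9004801/10720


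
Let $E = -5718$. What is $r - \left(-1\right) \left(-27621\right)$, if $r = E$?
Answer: $-33339$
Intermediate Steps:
$r = -5718$
$r - \left(-1\right) \left(-27621\right) = -5718 - \left(-1\right) \left(-27621\right) = -5718 - 27621 = -33339$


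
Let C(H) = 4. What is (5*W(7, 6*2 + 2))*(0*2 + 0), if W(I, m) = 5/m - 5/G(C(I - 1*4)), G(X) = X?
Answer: 0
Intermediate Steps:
W(I, m) = -5/4 + 5/m (W(I, m) = 5/m - 5/4 = -5/4 + 5/m)
(5*W(7, 6*2 + 2))*(0*2 + 0) = (5*(-5/4 + 5/(6*2 + 2)))*(0*2 + 0) = (5*(-5/4 + 5/(12 + 2)))*(0 + 0) = (5*(-5/4 + 5/14))*0 = (5*(-25/28))*0 = -125/28*0 = 0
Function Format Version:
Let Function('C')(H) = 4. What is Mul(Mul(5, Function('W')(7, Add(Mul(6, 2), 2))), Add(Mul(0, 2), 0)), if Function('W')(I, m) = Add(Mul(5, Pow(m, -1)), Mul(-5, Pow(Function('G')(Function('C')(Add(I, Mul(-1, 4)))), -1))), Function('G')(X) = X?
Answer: 0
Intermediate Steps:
Function('W')(I, m) = Add(Rational(-5, 4), Mul(5, Pow(m, -1))) (Function('W')(I, m) = Add(Mul(5, Pow(m, -1)), Mul(-5, Pow(4, -1))) = Add(Mul(5, Pow(m, -1)), Mul(-5, Rational(1, 4))) = Add(Mul(5, Pow(m, -1)), Rational(-5, 4)) = Add(Rational(-5, 4), Mul(5, Pow(m, -1))))
Mul(Mul(5, Function('W')(7, Add(Mul(6, 2), 2))), Add(Mul(0, 2), 0)) = Mul(Mul(5, Add(Rational(-5, 4), Mul(5, Pow(Add(Mul(6, 2), 2), -1)))), Add(Mul(0, 2), 0)) = Mul(Mul(5, Add(Rational(-5, 4), Mul(5, Pow(Add(12, 2), -1)))), Add(0, 0)) = Mul(Mul(5, Add(Rational(-5, 4), Mul(5, Pow(14, -1)))), 0) = Mul(Mul(5, Add(Rational(-5, 4), Mul(5, Rational(1, 14)))), 0) = Mul(Mul(5, Add(Rational(-5, 4), Rational(5, 14))), 0) = Mul(Mul(5, Rational(-25, 28)), 0) = Mul(Rational(-125, 28), 0) = 0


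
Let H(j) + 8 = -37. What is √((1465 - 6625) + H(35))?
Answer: I*√5205 ≈ 72.146*I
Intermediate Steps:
H(j) = -45 (H(j) = -8 - 37 = -45)
√((1465 - 6625) + H(35)) = √((1465 - 6625) - 45) = √(-5160 - 45) = √(-5205) = I*√5205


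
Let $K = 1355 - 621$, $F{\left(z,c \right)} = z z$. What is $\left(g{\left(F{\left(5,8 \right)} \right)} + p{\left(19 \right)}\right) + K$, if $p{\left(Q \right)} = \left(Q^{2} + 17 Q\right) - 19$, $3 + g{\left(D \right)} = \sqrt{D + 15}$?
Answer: $1396 + 2 \sqrt{10} \approx 1402.3$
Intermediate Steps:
$F{\left(z,c \right)} = z^{2}$
$g{\left(D \right)} = -3 + \sqrt{15 + D}$ ($g{\left(D \right)} = -3 + \sqrt{D + 15} = -3 + \sqrt{15 + D}$)
$p{\left(Q \right)} = -19 + Q^{2} + 17 Q$
$K = 734$
$\left(g{\left(F{\left(5,8 \right)} \right)} + p{\left(19 \right)}\right) + K = \left(\left(-3 + \sqrt{15 + 5^{2}}\right) + \left(-19 + 19^{2} + 17 \cdot 19\right)\right) + 734 = \left(\left(-3 + \sqrt{15 + 25}\right) + \left(-19 + 361 + 323\right)\right) + 734 = \left(\left(-3 + \sqrt{40}\right) + 665\right) + 734 = \left(\left(-3 + 2 \sqrt{10}\right) + 665\right) + 734 = \left(662 + 2 \sqrt{10}\right) + 734 = 1396 + 2 \sqrt{10}$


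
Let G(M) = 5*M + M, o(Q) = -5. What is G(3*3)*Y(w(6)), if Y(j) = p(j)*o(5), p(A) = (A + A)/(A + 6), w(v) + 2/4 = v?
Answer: -5940/23 ≈ -258.26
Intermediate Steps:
w(v) = -½ + v
G(M) = 6*M
p(A) = 2*A/(6 + A) (p(A) = (2*A)/(6 + A) = 2*A/(6 + A))
Y(j) = -10*j/(6 + j) (Y(j) = (2*j/(6 + j))*(-5) = -10*j/(6 + j))
G(3*3)*Y(w(6)) = (6*(3*3))*(-10*(-½ + 6)/(6 + (-½ + 6))) = (6*9)*(-10*11/2/(6 + 11/2)) = 54*(-10*11/2/23/2) = 54*(-10*11/2*2/23) = 54*(-110/23) = -5940/23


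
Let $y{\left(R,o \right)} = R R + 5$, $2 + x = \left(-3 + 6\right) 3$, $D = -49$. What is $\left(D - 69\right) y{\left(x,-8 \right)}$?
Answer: $-6372$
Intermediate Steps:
$x = 7$ ($x = -2 + \left(-3 + 6\right) 3 = -2 + 3 \cdot 3 = -2 + 9 = 7$)
$y{\left(R,o \right)} = 5 + R^{2}$ ($y{\left(R,o \right)} = R^{2} + 5 = 5 + R^{2}$)
$\left(D - 69\right) y{\left(x,-8 \right)} = \left(-49 - 69\right) \left(5 + 7^{2}\right) = - 118 \left(5 + 49\right) = \left(-118\right) 54 = -6372$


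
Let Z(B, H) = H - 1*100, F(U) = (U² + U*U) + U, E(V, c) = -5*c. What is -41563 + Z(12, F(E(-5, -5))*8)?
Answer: -31463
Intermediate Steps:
F(U) = U + 2*U² (F(U) = (U² + U²) + U = 2*U² + U = U + 2*U²)
Z(B, H) = -100 + H (Z(B, H) = H - 100 = -100 + H)
-41563 + Z(12, F(E(-5, -5))*8) = -41563 + (-100 + ((-5*(-5))*(1 + 2*(-5*(-5))))*8) = -41563 + (-100 + (25*(1 + 2*25))*8) = -41563 + (-100 + (25*(1 + 50))*8) = -41563 + (-100 + (25*51)*8) = -41563 + (-100 + 1275*8) = -41563 + (-100 + 10200) = -41563 + 10100 = -31463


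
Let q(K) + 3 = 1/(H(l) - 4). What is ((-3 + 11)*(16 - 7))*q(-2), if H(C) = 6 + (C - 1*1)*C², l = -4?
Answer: -2820/13 ≈ -216.92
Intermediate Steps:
H(C) = 6 + C²*(-1 + C) (H(C) = 6 + (C - 1)*C² = 6 + (-1 + C)*C² = 6 + C²*(-1 + C))
q(K) = -235/78 (q(K) = -3 + 1/((6 + (-4)³ - 1*(-4)²) - 4) = -3 + 1/((6 - 64 - 1*16) - 4) = -3 + 1/((6 - 64 - 16) - 4) = -3 + 1/(-74 - 4) = -3 + 1/(-78) = -3 - 1/78 = -235/78)
((-3 + 11)*(16 - 7))*q(-2) = ((-3 + 11)*(16 - 7))*(-235/78) = (8*9)*(-235/78) = 72*(-235/78) = -2820/13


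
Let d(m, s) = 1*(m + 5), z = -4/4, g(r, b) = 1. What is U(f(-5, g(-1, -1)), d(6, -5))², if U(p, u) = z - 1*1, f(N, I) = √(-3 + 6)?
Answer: 4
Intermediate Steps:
z = -1 (z = -4*¼ = -1)
d(m, s) = 5 + m (d(m, s) = 1*(5 + m) = 5 + m)
f(N, I) = √3
U(p, u) = -2 (U(p, u) = -1 - 1*1 = -1 - 1 = -2)
U(f(-5, g(-1, -1)), d(6, -5))² = (-2)² = 4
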